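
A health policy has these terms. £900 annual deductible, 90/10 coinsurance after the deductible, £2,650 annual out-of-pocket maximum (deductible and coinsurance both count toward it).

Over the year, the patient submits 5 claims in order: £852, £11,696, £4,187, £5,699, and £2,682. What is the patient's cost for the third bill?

Claim 1 (£852): entire amount goes to the deductible. Cost to patient: £852. OOP to date £852.
Claim 2 (£11,696): £48 to deductible, leaving £11,648; 10% of £11,648 = £1,164.80. Cost to patient: £1,212.80. OOP to date £2,064.80.
Claim 3 (£4,187): deductible already satisfied, so patient's share is 10% × £4,187 = £418.70. Patient pays £418.70; OOP now £2,483.50.

£418.70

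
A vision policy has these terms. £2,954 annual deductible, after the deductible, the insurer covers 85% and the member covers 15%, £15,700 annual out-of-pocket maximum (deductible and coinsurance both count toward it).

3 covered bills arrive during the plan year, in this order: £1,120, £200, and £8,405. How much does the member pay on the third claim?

Bill 1, £1,120: fully absorbed by the deductible. Member pays £1,120; OOP now £1,120.
Bill 2, £200: fully absorbed by the deductible. Member pays £200; OOP now £1,320.
Bill 3, £8,405: £1,634 to deductible, leaving £6,771; 15% of £6,771 = £1,015.65. Cost to member: £2,649.65. OOP to date £3,969.65.

£2,649.65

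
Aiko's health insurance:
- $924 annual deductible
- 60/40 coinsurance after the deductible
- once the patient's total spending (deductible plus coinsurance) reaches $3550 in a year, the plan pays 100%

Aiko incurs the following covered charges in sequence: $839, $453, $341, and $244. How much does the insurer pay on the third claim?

$204.60

Claim 1 — $839: fully absorbed by the deductible. Patient owes $839 (running OOP $839). Insurer: $839 − $839 = $0.
Claim 2 — $453: $85 finishes the deductible; $368 goes to coinsurance; patient's 40% is $147.20. Patient pays $232.20; OOP now $1071.20. Plan pays $453 − $232.20 = $220.80.
Claim 3 — $341: deductible met; 40% of $341 = $136.40. Cost to patient: $136.40. OOP to date $1207.60. Insurer: $341 − $136.40 = $204.60.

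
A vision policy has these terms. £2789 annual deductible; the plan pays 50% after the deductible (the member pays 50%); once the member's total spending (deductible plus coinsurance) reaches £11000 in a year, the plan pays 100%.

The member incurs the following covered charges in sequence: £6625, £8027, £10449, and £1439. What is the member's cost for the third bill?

Claim 1 (£6625): deductible takes £2789, £3836 remains; member's 50% is £1918. Cost to member: £4707. OOP to date £4707.
Claim 2 (£8027): deductible met; 50% of £8027 = £4013.50. Member pays £4013.50; OOP now £8720.50.
Claim 3 (£10449): deductible already satisfied, so member's share is 50% × £10449 = £5224.50. That would push OOP to £13945, over the £11000 cap, so member pays £11000 − £8720.50 = £2279.50.

£2279.50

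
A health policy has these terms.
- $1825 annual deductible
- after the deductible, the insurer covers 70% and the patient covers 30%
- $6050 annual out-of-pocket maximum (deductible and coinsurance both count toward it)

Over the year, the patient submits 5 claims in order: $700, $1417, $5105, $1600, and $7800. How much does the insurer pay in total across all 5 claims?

Claim 1 — $700: entire amount goes to the deductible. Patient owes $700 (running OOP $700). Plan pays $700 − $700 = $0.
Claim 2 — $1417: deductible takes $1125, $292 remains; 30% of $292 = $87.60. Patient pays $1212.60; OOP now $1912.60. Plan pays $1417 − $1212.60 = $204.40.
Claim 3 — $5105: deductible met; 30% of $5105 = $1531.50. Cost to patient: $1531.50. OOP to date $3444.10. Plan pays $5105 − $1531.50 = $3573.50.
Claim 4 — $1600: deductible already satisfied, so patient's share is 30% × $1600 = $480. Patient owes $480 (running OOP $3924.10). Plan pays $1600 − $480 = $1120.
Claim 5 — $7800: 30% coinsurance on $7800 = $2340. Adding that to $3924.10 gives $6264.10, past the $6050 cap; patient pays only $6050 − $3924.10 = $2125.90. Insurer: $7800 − $2125.90 = $5674.10.
Insurer total: $0 + $204.40 + $3573.50 + $1120 + $5674.10 = $10572.

$10572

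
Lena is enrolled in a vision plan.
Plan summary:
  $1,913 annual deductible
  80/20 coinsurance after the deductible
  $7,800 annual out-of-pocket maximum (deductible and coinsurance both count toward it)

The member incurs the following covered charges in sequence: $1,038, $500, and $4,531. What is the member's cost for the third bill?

$1,206.20

Bill 1, $1,038: entire amount goes to the deductible. Member owes $1,038 (running OOP $1,038).
Bill 2, $500: all of it applies to the deductible. Member owes $500 (running OOP $1,538).
Bill 3, $4,531: deductible takes $375, $4,156 remains; 20% of $4,156 = $831.20. Cost to member: $1,206.20. OOP to date $2,744.20.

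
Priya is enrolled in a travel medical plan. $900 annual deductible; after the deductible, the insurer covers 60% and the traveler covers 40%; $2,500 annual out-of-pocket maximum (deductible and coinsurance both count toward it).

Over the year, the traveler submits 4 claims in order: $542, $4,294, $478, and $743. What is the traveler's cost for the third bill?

$25.60

Claim 1 ($542): fully absorbed by the deductible. Cost to traveler: $542. OOP to date $542.
Claim 2 ($4,294): deductible takes $358, $3,936 remains; coinsurance $3,936 × 40% = $1,574.40. Traveler owes $1,932.40 (running OOP $2,474.40).
Claim 3 ($478): 40% coinsurance on $478 = $191.20. Adding that to $2,474.40 gives $2,665.60, past the $2,500 cap; traveler pays only $2,500 − $2,474.40 = $25.60.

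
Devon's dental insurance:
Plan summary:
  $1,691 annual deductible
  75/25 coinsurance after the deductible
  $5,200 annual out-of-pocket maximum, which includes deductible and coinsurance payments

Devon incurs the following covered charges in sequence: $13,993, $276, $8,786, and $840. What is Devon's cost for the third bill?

Claim 1 ($13,993): $1,691 finishes the deductible; $12,302 goes to coinsurance; coinsurance $12,302 × 25% = $3,075.50. Cost to patient: $4,766.50. OOP to date $4,766.50.
Claim 2 ($276): deductible met; 25% of $276 = $69. Cost to patient: $69. OOP to date $4,835.50.
Claim 3 ($8,786): deductible met; 25% of $8,786 = $2,196.50. Adding that to $4,835.50 gives $7,032, past the $5,200 cap; patient pays only $5,200 − $4,835.50 = $364.50.

$364.50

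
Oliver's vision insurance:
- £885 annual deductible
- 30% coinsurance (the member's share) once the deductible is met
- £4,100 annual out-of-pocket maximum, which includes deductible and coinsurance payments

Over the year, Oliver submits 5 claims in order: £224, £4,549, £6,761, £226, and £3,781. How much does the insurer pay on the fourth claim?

£205.70

Claim 1 (£224): entire amount goes to the deductible. Member pays £224; OOP now £224. Plan pays £224 − £224 = £0.
Claim 2 (£4,549): £661 finishes the deductible; £3,888 goes to coinsurance; 30% of £3,888 = £1,166.40. Member owes £1,827.40 (running OOP £2,051.40). Plan pays £4,549 − £1,827.40 = £2,721.60.
Claim 3 (£6,761): deductible met; 30% of £6,761 = £2,028.30. Member owes £2,028.30 (running OOP £4,079.70). Insurer: £6,761 − £2,028.30 = £4,732.70.
Claim 4 (£226): deductible already satisfied, so member's share is 30% × £226 = £67.80. Adding that to £4,079.70 gives £4,147.50, past the £4,100 cap; member pays only £4,100 − £4,079.70 = £20.30. Plan pays £226 − £20.30 = £205.70.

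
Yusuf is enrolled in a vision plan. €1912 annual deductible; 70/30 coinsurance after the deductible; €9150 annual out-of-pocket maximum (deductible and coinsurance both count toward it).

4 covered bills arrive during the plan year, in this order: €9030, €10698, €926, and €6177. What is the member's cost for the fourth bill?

€1615.40

#1 (€9030): €1912 to deductible, leaving €7118; 30% of €7118 = €2135.40. Member owes €4047.40 (running OOP €4047.40).
#2 (€10698): deductible already satisfied, so member's share is 30% × €10698 = €3209.40. Member owes €3209.40 (running OOP €7256.80).
#3 (€926): deductible met; 30% of €926 = €277.80. Member owes €277.80 (running OOP €7534.60).
#4 (€6177): 30% coinsurance on €6177 = €1853.10. OOP would hit €9387.70 > €9150, so the cap limits the member to €9150 − €7534.60 = €1615.40.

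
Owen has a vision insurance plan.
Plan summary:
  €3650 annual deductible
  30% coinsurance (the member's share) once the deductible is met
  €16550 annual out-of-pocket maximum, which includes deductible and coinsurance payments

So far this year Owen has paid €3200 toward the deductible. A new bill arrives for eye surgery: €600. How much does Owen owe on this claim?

€3200 of the €3650 deductible is already met, leaving €450.
The remaining €150 (= €600 − €450) moves to coinsurance.
30% of €150 = €45 falls to the member.
That puts the member's cost at €450 + €45 = €495 before any cap.
Total out-of-pocket so far would be €3200 + €495 = €3695, below the €16550 cap — no reduction.

€495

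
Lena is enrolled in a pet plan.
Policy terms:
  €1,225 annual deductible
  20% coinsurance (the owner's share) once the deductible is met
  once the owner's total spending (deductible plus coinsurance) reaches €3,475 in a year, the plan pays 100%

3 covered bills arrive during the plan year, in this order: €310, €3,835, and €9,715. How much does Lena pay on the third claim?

Claim 1 (€310): entire amount goes to the deductible. Owner owes €310 (running OOP €310).
Claim 2 (€3,835): €915 to deductible, leaving €2,920; coinsurance €2,920 × 20% = €584. Owner owes €1,499 (running OOP €1,809).
Claim 3 (€9,715): 20% coinsurance on €9,715 = €1,943. Adding that to €1,809 gives €3,752, past the €3,475 cap; owner pays only €3,475 − €1,809 = €1,666.

€1,666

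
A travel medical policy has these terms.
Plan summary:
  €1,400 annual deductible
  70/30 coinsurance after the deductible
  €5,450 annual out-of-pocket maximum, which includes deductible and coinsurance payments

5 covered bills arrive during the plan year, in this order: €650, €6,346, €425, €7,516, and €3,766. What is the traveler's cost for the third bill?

Claim 1 — €650: fully absorbed by the deductible. Traveler owes €650 (running OOP €650).
Claim 2 — €6,346: €750 finishes the deductible; €5,596 goes to coinsurance; coinsurance €5,596 × 30% = €1,678.80. Traveler pays €2,428.80; OOP now €3,078.80.
Claim 3 — €425: deductible already satisfied, so traveler's share is 30% × €425 = €127.50. Traveler owes €127.50 (running OOP €3,206.30).

€127.50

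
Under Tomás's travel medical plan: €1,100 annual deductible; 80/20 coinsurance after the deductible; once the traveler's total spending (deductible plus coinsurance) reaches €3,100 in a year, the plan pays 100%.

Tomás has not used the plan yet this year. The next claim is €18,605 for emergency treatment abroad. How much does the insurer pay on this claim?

Nothing has been paid toward the €1,100 deductible, so the first €1,100 of this charge is applied there.
That leaves €18,605 − €1,100 = €17,505 for coinsurance.
20% of €17,505 = €3,501 falls to the traveler.
That puts the traveler's cost at €1,100 + €3,501 = €4,601 before any cap.
That would bring total out-of-pocket to €4,601, past the €3,100 cap. The traveler is capped at €3,100 − €0 = €3,100 on this claim.
The plan picks up €18,605 − €3,100 = €15,505.

€15,505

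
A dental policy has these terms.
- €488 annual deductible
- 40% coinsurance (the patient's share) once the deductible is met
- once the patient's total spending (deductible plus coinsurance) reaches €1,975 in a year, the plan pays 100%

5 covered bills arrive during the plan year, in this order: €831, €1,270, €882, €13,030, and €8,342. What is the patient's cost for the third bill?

Claim 1 — €831: deductible takes €488, €343 remains; 40% of €343 = €137.20. Patient owes €625.20 (running OOP €625.20).
Claim 2 — €1,270: deductible met; 40% of €1,270 = €508. Patient owes €508 (running OOP €1,133.20).
Claim 3 — €882: deductible already satisfied, so patient's share is 40% × €882 = €352.80. Patient pays €352.80; OOP now €1,486.

€352.80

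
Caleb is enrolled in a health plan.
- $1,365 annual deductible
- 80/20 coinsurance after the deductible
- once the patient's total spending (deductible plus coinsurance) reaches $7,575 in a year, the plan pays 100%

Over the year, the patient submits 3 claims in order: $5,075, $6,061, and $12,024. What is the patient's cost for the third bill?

Claim 1 — $5,075: deductible takes $1,365, $3,710 remains; coinsurance $3,710 × 20% = $742. Cost to patient: $2,107. OOP to date $2,107.
Claim 2 — $6,061: 20% coinsurance on $6,061 = $1,212.20. Patient pays $1,212.20; OOP now $3,319.20.
Claim 3 — $12,024: deductible already satisfied, so patient's share is 20% × $12,024 = $2,404.80. Patient owes $2,404.80 (running OOP $5,724).

$2,404.80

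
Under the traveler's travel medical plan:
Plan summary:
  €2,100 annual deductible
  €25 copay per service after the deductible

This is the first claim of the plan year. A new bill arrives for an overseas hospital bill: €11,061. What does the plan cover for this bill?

€8,936

The full €2,100 deductible is still open; €2,100 of this bill applies to it.
The remaining €8,961 (= €11,061 − €2,100) moves to the copay.
Copay on this service: €25.
That puts the traveler's cost at €2,100 + €25 = €2,125.
The insurer covers the remainder: €11,061 − €2,125 = €8,936.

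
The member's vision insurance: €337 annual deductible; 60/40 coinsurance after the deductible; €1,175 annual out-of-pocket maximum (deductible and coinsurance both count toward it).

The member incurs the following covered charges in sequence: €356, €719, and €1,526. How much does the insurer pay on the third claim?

Bill 1, €356: €337 finishes the deductible; €19 goes to coinsurance; coinsurance €19 × 40% = €7.60. Cost to member: €344.60. OOP to date €344.60. Insurer: €356 − €344.60 = €11.40.
Bill 2, €719: deductible already satisfied, so member's share is 40% × €719 = €287.60. Cost to member: €287.60. OOP to date €632.20. Insurer: €719 − €287.60 = €431.40.
Bill 3, €1,526: deductible met; 40% of €1,526 = €610.40. Adding that to €632.20 gives €1,242.60, past the €1,175 cap; member pays only €1,175 − €632.20 = €542.80. Plan pays €1,526 − €542.80 = €983.20.

€983.20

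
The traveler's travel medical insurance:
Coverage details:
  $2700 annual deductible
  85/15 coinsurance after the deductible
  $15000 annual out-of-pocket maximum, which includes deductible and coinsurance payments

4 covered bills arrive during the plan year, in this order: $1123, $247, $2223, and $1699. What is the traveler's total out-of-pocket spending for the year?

$3088.80

#1 ($1123): all of it applies to the deductible. Traveler owes $1123 (running OOP $1123).
#2 ($247): all of it applies to the deductible. Cost to traveler: $247. OOP to date $1370.
#3 ($2223): $1330 to deductible, leaving $893; coinsurance $893 × 15% = $133.95. Traveler pays $1463.95; OOP now $2833.95.
#4 ($1699): deductible already satisfied, so traveler's share is 15% × $1699 = $254.85. Traveler owes $254.85 (running OOP $3088.80).
Total paid by the traveler: $1123 + $247 + $1463.95 + $254.85 = $3088.80.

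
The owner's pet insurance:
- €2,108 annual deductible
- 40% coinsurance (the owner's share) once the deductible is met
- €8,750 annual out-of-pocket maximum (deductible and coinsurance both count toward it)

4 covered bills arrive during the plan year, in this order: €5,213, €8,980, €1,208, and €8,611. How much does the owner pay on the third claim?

€483.20

Claim 1 — €5,213: €2,108 to deductible, leaving €3,105; owner's 40% is €1,242. Owner pays €3,350; OOP now €3,350.
Claim 2 — €8,980: deductible met; 40% of €8,980 = €3,592. Owner pays €3,592; OOP now €6,942.
Claim 3 — €1,208: 40% coinsurance on €1,208 = €483.20. Cost to owner: €483.20. OOP to date €7,425.20.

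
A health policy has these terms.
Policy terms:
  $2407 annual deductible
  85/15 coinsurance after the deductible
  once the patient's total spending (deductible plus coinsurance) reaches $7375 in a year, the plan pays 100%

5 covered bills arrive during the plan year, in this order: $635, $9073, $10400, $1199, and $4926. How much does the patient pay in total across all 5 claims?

$5980.90

Bill 1, $635: fully absorbed by the deductible. Patient owes $635 (running OOP $635).
Bill 2, $9073: $1772 to deductible, leaving $7301; coinsurance $7301 × 15% = $1095.15. Patient owes $2867.15 (running OOP $3502.15).
Bill 3, $10400: 15% coinsurance on $10400 = $1560. Patient owes $1560 (running OOP $5062.15).
Bill 4, $1199: deductible already satisfied, so patient's share is 15% × $1199 = $179.85. Patient owes $179.85 (running OOP $5242).
Bill 5, $4926: deductible already satisfied, so patient's share is 15% × $4926 = $738.90. Cost to patient: $738.90. OOP to date $5980.90.
Summing the patient's payments: $635 + $2867.15 + $1560 + $179.85 + $738.90 = $5980.90.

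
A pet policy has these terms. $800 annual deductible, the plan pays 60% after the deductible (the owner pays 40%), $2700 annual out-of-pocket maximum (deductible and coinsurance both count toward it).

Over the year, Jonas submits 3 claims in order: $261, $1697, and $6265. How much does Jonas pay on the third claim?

$1436.80

Claim 1 ($261): entire amount goes to the deductible. Cost to owner: $261. OOP to date $261.
Claim 2 ($1697): $539 to deductible, leaving $1158; coinsurance $1158 × 40% = $463.20. Owner owes $1002.20 (running OOP $1263.20).
Claim 3 ($6265): deductible already satisfied, so owner's share is 40% × $6265 = $2506. OOP would hit $3769.20 > $2700, so the cap limits the owner to $2700 − $1263.20 = $1436.80.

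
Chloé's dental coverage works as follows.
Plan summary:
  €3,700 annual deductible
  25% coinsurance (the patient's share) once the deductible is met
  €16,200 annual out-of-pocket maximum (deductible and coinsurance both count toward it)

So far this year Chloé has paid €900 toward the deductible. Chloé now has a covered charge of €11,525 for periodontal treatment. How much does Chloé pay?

€900 of the €3,700 deductible is already met, leaving €2,800.
After the €2,800 deductible portion, €11,525 − €2,800 = €8,725 is subject to coinsurance.
Coinsurance: €8,725 × 25% = €2,181.25.
That puts the patient's cost at €2,800 + €2,181.25 = €4,981.25 before any cap.
Year-to-date out-of-pocket becomes €900 + €4,981.25 = €5,881.25, still under the €16,200 maximum, so no cap applies.

€4,981.25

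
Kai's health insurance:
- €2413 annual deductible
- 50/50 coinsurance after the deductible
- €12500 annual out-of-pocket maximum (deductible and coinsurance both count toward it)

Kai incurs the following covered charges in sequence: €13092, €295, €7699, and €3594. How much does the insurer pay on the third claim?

€3849.50

Claim 1 (€13092): €2413 to deductible, leaving €10679; coinsurance €10679 × 50% = €5339.50. Patient owes €7752.50 (running OOP €7752.50). Plan pays €13092 − €7752.50 = €5339.50.
Claim 2 (€295): deductible already satisfied, so patient's share is 50% × €295 = €147.50. Patient pays €147.50; OOP now €7900. Insurer: €295 − €147.50 = €147.50.
Claim 3 (€7699): deductible already satisfied, so patient's share is 50% × €7699 = €3849.50. Patient pays €3849.50; OOP now €11749.50. Plan pays €7699 − €3849.50 = €3849.50.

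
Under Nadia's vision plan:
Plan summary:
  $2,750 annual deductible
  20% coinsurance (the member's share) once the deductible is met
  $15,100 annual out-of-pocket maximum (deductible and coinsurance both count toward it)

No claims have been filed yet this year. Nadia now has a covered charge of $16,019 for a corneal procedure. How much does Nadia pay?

$5,403.80

The full $2,750 deductible is still open; $2,750 of this bill applies to it.
The remaining $13,269 (= $16,019 − $2,750) moves to coinsurance.
20% of $13,269 = $2,653.80 falls to the member.
So the member owes $2,750 + $2,653.80 = $5,403.80 before any cap.
Cumulative spending $0 + $5,403.80 = $5,403.80 stays under the $15,100 maximum.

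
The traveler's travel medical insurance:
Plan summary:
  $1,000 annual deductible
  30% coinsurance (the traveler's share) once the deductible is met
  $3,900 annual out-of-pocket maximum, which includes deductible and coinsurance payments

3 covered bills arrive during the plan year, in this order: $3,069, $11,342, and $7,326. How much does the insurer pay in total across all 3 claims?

Bill 1, $3,069: deductible takes $1,000, $2,069 remains; 30% of $2,069 = $620.70. Traveler owes $1,620.70 (running OOP $1,620.70). Plan pays $3,069 − $1,620.70 = $1,448.30.
Bill 2, $11,342: deductible met; 30% of $11,342 = $3,402.60. That would push OOP to $5,023.30, over the $3,900 cap, so traveler pays $3,900 − $1,620.70 = $2,279.30. Insurer: $11,342 − $2,279.30 = $9,062.70.
Bill 3, $7,326: deductible met; 30% of $7,326 = $2,197.80. That would push OOP to $6,097.80, over the $3,900 cap, so traveler pays $3,900 − $3,900 = $0. Plan pays $7,326 − $0 = $7,326.
Insurer total = bills − traveler's total = $21,737 − $3,900 = $17,837.

$17,837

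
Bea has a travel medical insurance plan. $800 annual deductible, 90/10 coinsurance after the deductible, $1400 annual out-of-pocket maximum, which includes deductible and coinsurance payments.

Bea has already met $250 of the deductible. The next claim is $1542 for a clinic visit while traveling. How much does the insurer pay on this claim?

$250 of the $800 deductible is already met, leaving $550.
After the $550 deductible portion, $1542 − $550 = $992 is subject to coinsurance.
Traveler's 10% share of $992 is $99.20.
So the traveler owes $550 + $99.20 = $649.20 before any cap.
Cumulative spending $250 + $649.20 = $899.20 stays under the $1400 maximum.
The insurer covers the remainder: $1542 − $649.20 = $892.80.

$892.80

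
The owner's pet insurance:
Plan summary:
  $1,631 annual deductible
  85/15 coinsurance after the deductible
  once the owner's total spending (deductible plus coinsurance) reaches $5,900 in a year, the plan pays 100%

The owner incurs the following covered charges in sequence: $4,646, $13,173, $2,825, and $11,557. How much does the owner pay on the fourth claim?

$1,417.05

Claim 1 — $4,646: deductible takes $1,631, $3,015 remains; owner's 15% is $452.25. Cost to owner: $2,083.25. OOP to date $2,083.25.
Claim 2 — $13,173: deductible met; 15% of $13,173 = $1,975.95. Owner pays $1,975.95; OOP now $4,059.20.
Claim 3 — $2,825: 15% coinsurance on $2,825 = $423.75. Owner owes $423.75 (running OOP $4,482.95).
Claim 4 — $11,557: deductible met; 15% of $11,557 = $1,733.55. Adding that to $4,482.95 gives $6,216.50, past the $5,900 cap; owner pays only $5,900 − $4,482.95 = $1,417.05.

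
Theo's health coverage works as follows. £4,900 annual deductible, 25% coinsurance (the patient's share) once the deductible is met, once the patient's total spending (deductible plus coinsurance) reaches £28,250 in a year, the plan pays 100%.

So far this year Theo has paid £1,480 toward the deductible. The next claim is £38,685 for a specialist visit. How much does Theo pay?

£1,480 of the £4,900 deductible is already met, leaving £3,420.
That leaves £38,685 − £3,420 = £35,265 for coinsurance.
Coinsurance: £35,265 × 25% = £8,816.25.
That puts the patient's cost at £3,420 + £8,816.25 = £12,236.25 before any cap.
Total out-of-pocket so far would be £1,480 + £12,236.25 = £13,716.25, below the £28,250 cap — no reduction.

£12,236.25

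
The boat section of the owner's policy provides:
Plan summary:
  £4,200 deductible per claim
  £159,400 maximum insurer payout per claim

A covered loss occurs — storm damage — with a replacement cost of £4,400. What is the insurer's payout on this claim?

Less the £4,200 deductible: £4,400 − £4,200 = £200.
£200 ≤ £159,400, so the limit doesn't bind; insurer pays £200.

£200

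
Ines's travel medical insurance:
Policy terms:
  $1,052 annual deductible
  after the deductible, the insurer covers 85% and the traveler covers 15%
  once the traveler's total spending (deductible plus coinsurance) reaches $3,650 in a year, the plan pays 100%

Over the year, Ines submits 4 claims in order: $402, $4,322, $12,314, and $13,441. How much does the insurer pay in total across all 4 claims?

$26,829

Bill 1, $402: fully absorbed by the deductible. Traveler owes $402 (running OOP $402). Insurer: $402 − $402 = $0.
Bill 2, $4,322: $650 to deductible, leaving $3,672; coinsurance $3,672 × 15% = $550.80. Traveler owes $1,200.80 (running OOP $1,602.80). Insurer: $4,322 − $1,200.80 = $3,121.20.
Bill 3, $12,314: deductible met; 15% of $12,314 = $1,847.10. Traveler owes $1,847.10 (running OOP $3,449.90). Insurer: $12,314 − $1,847.10 = $10,466.90.
Bill 4, $13,441: 15% coinsurance on $13,441 = $2,016.15. That would push OOP to $5,466.05, over the $3,650 cap, so traveler pays $3,650 − $3,449.90 = $200.10. Plan pays $13,441 − $200.10 = $13,240.90.
Insurer total: $0 + $3,121.20 + $10,466.90 + $13,240.90 = $26,829.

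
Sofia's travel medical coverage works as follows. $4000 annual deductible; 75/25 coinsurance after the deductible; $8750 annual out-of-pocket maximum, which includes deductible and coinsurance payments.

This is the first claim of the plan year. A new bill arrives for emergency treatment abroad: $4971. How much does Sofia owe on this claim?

Deductible not yet touched, so the first $4000 of the bill goes to the deductible.
After the $4000 deductible portion, $4971 − $4000 = $971 is subject to coinsurance.
Coinsurance: $971 × 25% = $242.75.
Traveler responsibility before any cap: $4000 + $242.75 = $4242.75.
Cumulative spending $0 + $4242.75 = $4242.75 stays under the $8750 maximum.

$4242.75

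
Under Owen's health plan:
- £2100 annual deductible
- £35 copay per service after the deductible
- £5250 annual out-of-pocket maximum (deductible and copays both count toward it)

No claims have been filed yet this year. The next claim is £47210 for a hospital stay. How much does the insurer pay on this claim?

£45075

Nothing has been paid toward the £2100 deductible, so the first £2100 of this charge is applied there.
The remaining £45110 (= £47210 − £2100) moves to the copay.
Copay on this service: £35.
Patient responsibility before any cap: £2100 + £35 = £2135.
Year-to-date out-of-pocket becomes £0 + £2135 = £2135, still under the £5250 maximum, so no cap applies.
The plan picks up £47210 − £2135 = £45075.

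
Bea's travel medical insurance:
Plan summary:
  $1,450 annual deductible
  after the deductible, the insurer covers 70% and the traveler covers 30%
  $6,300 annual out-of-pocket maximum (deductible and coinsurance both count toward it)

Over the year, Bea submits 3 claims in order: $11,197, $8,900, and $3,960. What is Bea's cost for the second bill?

Bill 1, $11,197: deductible takes $1,450, $9,747 remains; 30% of $9,747 = $2,924.10. Traveler pays $4,374.10; OOP now $4,374.10.
Bill 2, $8,900: deductible met; 30% of $8,900 = $2,670. OOP would hit $7,044.10 > $6,300, so the cap limits the traveler to $6,300 − $4,374.10 = $1,925.90.

$1,925.90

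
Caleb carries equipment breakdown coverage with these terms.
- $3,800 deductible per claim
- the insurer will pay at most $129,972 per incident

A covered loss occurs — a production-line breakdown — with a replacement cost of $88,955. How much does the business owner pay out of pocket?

$3,800

After the deductible, $88,955 − $3,800 = $85,155 remains.
$85,155 ≤ $129,972, so the limit doesn't bind; insurer pays $85,155.
Out of pocket: $88,955 − $85,155 = $3,800.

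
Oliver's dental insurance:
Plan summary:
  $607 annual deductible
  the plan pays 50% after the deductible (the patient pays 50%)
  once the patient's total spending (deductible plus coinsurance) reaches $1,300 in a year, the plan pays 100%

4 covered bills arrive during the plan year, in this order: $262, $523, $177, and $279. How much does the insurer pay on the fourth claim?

$139.50

#1 ($262): fully absorbed by the deductible. Cost to patient: $262. OOP to date $262. Plan pays $262 − $262 = $0.
#2 ($523): deductible takes $345, $178 remains; patient's 50% is $89. Cost to patient: $434. OOP to date $696. Insurer: $523 − $434 = $89.
#3 ($177): deductible already satisfied, so patient's share is 50% × $177 = $88.50. Patient owes $88.50 (running OOP $784.50). Plan pays $177 − $88.50 = $88.50.
#4 ($279): deductible already satisfied, so patient's share is 50% × $279 = $139.50. Patient pays $139.50; OOP now $924. Insurer: $279 − $139.50 = $139.50.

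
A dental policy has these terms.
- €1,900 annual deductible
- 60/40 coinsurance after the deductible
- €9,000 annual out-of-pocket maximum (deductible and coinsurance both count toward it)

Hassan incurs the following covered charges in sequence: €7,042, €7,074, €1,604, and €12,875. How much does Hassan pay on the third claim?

Bill 1, €7,042: deductible takes €1,900, €5,142 remains; patient's 40% is €2,056.80. Patient pays €3,956.80; OOP now €3,956.80.
Bill 2, €7,074: deductible met; 40% of €7,074 = €2,829.60. Cost to patient: €2,829.60. OOP to date €6,786.40.
Bill 3, €1,604: deductible already satisfied, so patient's share is 40% × €1,604 = €641.60. Patient pays €641.60; OOP now €7,428.

€641.60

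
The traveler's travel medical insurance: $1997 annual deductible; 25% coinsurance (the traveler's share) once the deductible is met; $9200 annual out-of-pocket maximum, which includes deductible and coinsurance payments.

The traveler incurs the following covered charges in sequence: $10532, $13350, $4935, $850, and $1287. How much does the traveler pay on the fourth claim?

$212.50

#1 ($10532): deductible takes $1997, $8535 remains; 25% of $8535 = $2133.75. Traveler owes $4130.75 (running OOP $4130.75).
#2 ($13350): 25% coinsurance on $13350 = $3337.50. Traveler pays $3337.50; OOP now $7468.25.
#3 ($4935): 25% coinsurance on $4935 = $1233.75. Traveler pays $1233.75; OOP now $8702.
#4 ($850): 25% coinsurance on $850 = $212.50. Traveler pays $212.50; OOP now $8914.50.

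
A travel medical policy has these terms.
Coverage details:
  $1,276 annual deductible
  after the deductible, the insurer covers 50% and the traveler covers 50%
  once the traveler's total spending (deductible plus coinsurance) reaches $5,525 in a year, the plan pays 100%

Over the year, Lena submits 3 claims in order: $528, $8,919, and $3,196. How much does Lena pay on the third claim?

$163.50

Bill 1, $528: entire amount goes to the deductible. Traveler owes $528 (running OOP $528).
Bill 2, $8,919: $748 to deductible, leaving $8,171; 50% of $8,171 = $4,085.50. Traveler owes $4,833.50 (running OOP $5,361.50).
Bill 3, $3,196: deductible already satisfied, so traveler's share is 50% × $3,196 = $1,598. OOP would hit $6,959.50 > $5,525, so the cap limits the traveler to $5,525 − $5,361.50 = $163.50.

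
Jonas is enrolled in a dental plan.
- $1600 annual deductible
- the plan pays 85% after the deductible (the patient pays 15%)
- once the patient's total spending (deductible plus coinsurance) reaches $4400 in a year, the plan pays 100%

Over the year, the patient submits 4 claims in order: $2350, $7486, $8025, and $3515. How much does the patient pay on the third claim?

Bill 1, $2350: $1600 to deductible, leaving $750; patient's 15% is $112.50. Cost to patient: $1712.50. OOP to date $1712.50.
Bill 2, $7486: deductible already satisfied, so patient's share is 15% × $7486 = $1122.90. Patient pays $1122.90; OOP now $2835.40.
Bill 3, $8025: deductible met; 15% of $8025 = $1203.75. Cost to patient: $1203.75. OOP to date $4039.15.

$1203.75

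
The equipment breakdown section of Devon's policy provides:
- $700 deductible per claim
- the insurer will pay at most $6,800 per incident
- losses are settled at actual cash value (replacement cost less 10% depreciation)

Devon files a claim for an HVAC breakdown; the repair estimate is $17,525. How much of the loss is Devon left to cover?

$10,725

At 10% depreciation, ACV = $17,525 − $1,752.50 = $15,772.50.
After the deductible, $15,772.50 − $700 = $15,072.50 remains.
$15,072.50 exceeds the $6,800 limit, so the insurer pays the limit: $6,800.
The business owner bears the rest of the original loss: $17,525 − $6,800 = $10,725.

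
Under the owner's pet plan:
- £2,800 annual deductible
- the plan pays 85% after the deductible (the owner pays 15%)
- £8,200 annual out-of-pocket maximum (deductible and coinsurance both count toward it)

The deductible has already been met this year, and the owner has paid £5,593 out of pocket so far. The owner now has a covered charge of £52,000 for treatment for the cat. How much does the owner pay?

The deductible is already satisfied, so the full bill goes to coinsurance.
Owner's 15% share of £52,000 is £7,800.
Adding £7,800 to the £5,593 already spent would give £13,393, which exceeds the £8,200 cap; the owner pays just £8,200 − £5,593 = £2,607.

£2,607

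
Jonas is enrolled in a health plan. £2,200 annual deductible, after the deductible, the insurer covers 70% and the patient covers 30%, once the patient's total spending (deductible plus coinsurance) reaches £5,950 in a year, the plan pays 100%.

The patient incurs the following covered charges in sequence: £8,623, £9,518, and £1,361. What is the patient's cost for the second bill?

£1,823.10

Claim 1 (£8,623): £2,200 to deductible, leaving £6,423; patient's 30% is £1,926.90. Cost to patient: £4,126.90. OOP to date £4,126.90.
Claim 2 (£9,518): 30% coinsurance on £9,518 = £2,855.40. That would push OOP to £6,982.30, over the £5,950 cap, so patient pays £5,950 − £4,126.90 = £1,823.10.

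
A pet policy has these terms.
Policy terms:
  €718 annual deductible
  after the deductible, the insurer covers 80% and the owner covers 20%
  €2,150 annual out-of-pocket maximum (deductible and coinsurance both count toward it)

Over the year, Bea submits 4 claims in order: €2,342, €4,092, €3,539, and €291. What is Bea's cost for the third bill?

Claim 1 — €2,342: deductible takes €718, €1,624 remains; 20% of €1,624 = €324.80. Owner owes €1,042.80 (running OOP €1,042.80).
Claim 2 — €4,092: 20% coinsurance on €4,092 = €818.40. Owner owes €818.40 (running OOP €1,861.20).
Claim 3 — €3,539: 20% coinsurance on €3,539 = €707.80. That would push OOP to €2,569, over the €2,150 cap, so owner pays €2,150 − €1,861.20 = €288.80.

€288.80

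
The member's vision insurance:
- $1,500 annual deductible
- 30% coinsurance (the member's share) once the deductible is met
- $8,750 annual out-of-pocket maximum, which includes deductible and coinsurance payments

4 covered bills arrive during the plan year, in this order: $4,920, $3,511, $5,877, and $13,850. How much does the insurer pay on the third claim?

$4,113.90

#1 ($4,920): $1,500 to deductible, leaving $3,420; coinsurance $3,420 × 30% = $1,026. Cost to member: $2,526. OOP to date $2,526. Insurer: $4,920 − $2,526 = $2,394.
#2 ($3,511): 30% coinsurance on $3,511 = $1,053.30. Member pays $1,053.30; OOP now $3,579.30. Plan pays $3,511 − $1,053.30 = $2,457.70.
#3 ($5,877): deductible already satisfied, so member's share is 30% × $5,877 = $1,763.10. Member owes $1,763.10 (running OOP $5,342.40). Insurer: $5,877 − $1,763.10 = $4,113.90.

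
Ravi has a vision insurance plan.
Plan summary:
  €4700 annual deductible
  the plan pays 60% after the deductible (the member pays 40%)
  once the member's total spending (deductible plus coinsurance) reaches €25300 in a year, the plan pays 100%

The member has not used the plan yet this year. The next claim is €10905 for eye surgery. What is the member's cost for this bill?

Nothing has been paid toward the €4700 deductible, so the first €4700 of this charge is applied there.
That leaves €10905 − €4700 = €6205 for coinsurance.
Member's 40% share of €6205 is €2482.
Member responsibility before any cap: €4700 + €2482 = €7182.
Total out-of-pocket so far would be €0 + €7182 = €7182, below the €25300 cap — no reduction.

€7182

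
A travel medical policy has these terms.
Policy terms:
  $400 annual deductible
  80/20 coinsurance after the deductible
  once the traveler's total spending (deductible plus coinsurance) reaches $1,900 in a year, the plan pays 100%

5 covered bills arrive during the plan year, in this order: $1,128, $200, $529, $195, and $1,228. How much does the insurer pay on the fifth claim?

$982.40

Claim 1 — $1,128: deductible takes $400, $728 remains; traveler's 20% is $145.60. Traveler owes $545.60 (running OOP $545.60). Insurer: $1,128 − $545.60 = $582.40.
Claim 2 — $200: deductible met; 20% of $200 = $40. Traveler owes $40 (running OOP $585.60). Insurer: $200 − $40 = $160.
Claim 3 — $529: deductible met; 20% of $529 = $105.80. Cost to traveler: $105.80. OOP to date $691.40. Insurer: $529 − $105.80 = $423.20.
Claim 4 — $195: 20% coinsurance on $195 = $39. Traveler owes $39 (running OOP $730.40). Insurer: $195 − $39 = $156.
Claim 5 — $1,228: deductible already satisfied, so traveler's share is 20% × $1,228 = $245.60. Traveler owes $245.60 (running OOP $976). Plan pays $1,228 − $245.60 = $982.40.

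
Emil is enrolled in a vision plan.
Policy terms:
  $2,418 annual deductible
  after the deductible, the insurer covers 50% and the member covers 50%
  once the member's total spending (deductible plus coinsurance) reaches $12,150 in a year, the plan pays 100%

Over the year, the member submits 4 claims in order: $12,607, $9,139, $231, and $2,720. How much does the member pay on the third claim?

$68

Claim 1 — $12,607: $2,418 finishes the deductible; $10,189 goes to coinsurance; member's 50% is $5,094.50. Member owes $7,512.50 (running OOP $7,512.50).
Claim 2 — $9,139: deductible met; 50% of $9,139 = $4,569.50. Member owes $4,569.50 (running OOP $12,082).
Claim 3 — $231: 50% coinsurance on $231 = $115.50. That would push OOP to $12,197.50, over the $12,150 cap, so member pays $12,150 − $12,082 = $68.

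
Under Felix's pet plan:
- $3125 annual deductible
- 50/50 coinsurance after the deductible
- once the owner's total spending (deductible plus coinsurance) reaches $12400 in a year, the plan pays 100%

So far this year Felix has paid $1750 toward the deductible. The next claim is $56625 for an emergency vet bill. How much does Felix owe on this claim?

Deductible still to meet: $3125 − $1750 = $1375.
That leaves $56625 − $1375 = $55250 for coinsurance.
50% of $55250 = $27625 falls to the owner.
So the owner owes $1375 + $27625 = $29000 before any cap.
Adding $29000 to the $1750 already spent would give $30750, which exceeds the $12400 cap; the owner pays just $12400 − $1750 = $10650.

$10650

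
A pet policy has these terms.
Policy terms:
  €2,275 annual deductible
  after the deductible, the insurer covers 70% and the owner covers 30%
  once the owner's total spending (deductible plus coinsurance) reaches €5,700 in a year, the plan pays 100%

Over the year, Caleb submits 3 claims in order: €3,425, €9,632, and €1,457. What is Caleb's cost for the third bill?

€190.40

Bill 1, €3,425: €2,275 to deductible, leaving €1,150; 30% of €1,150 = €345. Owner owes €2,620 (running OOP €2,620).
Bill 2, €9,632: deductible met; 30% of €9,632 = €2,889.60. Owner owes €2,889.60 (running OOP €5,509.60).
Bill 3, €1,457: deductible met; 30% of €1,457 = €437.10. Adding that to €5,509.60 gives €5,946.70, past the €5,700 cap; owner pays only €5,700 − €5,509.60 = €190.40.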